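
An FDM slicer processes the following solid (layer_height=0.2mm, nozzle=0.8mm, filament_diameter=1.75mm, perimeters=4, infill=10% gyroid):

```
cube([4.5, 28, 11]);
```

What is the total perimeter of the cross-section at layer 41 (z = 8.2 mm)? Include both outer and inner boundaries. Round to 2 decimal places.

65.00 mm

At z = 8.2 mm: the 4.5×28 cube contributes its full rectangle (perimeter 65.00 mm). Overall, the cross-section is a single solid region. Total boundary length (outer) = 65.00 mm.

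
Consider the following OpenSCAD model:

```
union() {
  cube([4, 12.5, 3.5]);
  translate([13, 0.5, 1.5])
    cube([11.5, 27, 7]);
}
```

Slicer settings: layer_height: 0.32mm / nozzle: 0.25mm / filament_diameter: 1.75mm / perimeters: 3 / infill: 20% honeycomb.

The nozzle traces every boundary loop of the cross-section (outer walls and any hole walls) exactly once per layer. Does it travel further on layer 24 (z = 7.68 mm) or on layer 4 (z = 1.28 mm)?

layer 24 (z = 7.68 mm)

Layer 24 (z = 7.68): the cube is not intersected at this z (z outside [0, 3.5]); the cube at (13, 0.5) is present — its section is the full 11.5×27 rectangle (perimeter 77.00 mm); Merging all regions: only the 11.5×27 cube at (13, 0.5) is present, so the union is just that shape — boundary = 77.00 mm. So its perimeter = 77.00 mm. Layer 4 (z = 1.28): the cube is present — its section is the full 4×12.5 rectangle (perimeter 33.00 mm); the cube at (13, 0.5) is absent (z outside [1.5, 8.5]); Combining (union): only the 4×12.5 cube is present, so the union is just that shape — boundary = 33.00 mm. So its perimeter = 33.00 mm. Layer 24 is larger (77.00 vs 33.00 mm).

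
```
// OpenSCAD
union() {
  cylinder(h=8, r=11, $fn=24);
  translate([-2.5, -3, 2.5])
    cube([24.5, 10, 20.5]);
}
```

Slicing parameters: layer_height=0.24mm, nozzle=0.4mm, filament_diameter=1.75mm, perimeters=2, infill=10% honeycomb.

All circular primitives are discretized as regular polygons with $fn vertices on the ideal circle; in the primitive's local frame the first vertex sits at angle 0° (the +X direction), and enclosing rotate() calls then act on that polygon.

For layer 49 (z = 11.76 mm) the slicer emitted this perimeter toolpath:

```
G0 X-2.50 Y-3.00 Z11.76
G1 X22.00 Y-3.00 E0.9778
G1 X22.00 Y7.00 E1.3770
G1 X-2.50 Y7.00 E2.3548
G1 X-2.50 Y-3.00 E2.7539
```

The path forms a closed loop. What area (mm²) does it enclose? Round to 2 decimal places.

Apply the shoelace formula to the sequence of (X, Y) vertices; enclosed area = 245.00 mm².

245.00 mm²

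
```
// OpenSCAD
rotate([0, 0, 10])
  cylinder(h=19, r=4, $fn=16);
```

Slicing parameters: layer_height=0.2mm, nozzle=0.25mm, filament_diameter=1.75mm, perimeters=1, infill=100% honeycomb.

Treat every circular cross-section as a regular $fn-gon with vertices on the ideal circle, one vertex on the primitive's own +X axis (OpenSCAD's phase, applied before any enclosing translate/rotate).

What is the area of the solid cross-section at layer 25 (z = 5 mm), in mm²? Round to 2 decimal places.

48.98 mm²

At z = 5 mm: the r=4 cylinder contributes a regular 16-gon of circumradius 4 (area = (16/2)·4.000²·sin(360°/16) = 48.98 mm²); (whole slice rotated 10° about Z — lengths, areas and connectivity unchanged). Overall, the cross-section is a single solid region. Net area = 48.98 mm².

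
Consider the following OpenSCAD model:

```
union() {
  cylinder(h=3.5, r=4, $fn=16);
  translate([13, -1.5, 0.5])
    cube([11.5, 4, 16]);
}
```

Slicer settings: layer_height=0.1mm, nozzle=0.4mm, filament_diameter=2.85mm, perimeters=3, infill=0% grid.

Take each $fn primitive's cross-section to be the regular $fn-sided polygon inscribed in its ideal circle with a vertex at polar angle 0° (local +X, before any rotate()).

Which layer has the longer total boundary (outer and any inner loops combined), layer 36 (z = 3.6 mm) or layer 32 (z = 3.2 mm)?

Layer 36 (z = 3.6): the cylinder is not intersected at this z (z outside [0, 3.5]); the cube at (13, -1.5) (footprint 11.5×4) is included at this height (perimeter 31.00 mm); Merging all regions: only the 11.5×4 cube at (13, -1.5) is present, so the union is just that shape — boundary = 31.00 mm. So its perimeter = 31.00 mm. Layer 32 (z = 3.2): the cylinder: section is a regular 16-gon, circumradius r=4 (perimeter = 2·16·4.000·sin(180°/16) = 24.97 mm); the 11.5×4 cube at (13, -1.5) contributes its full rectangle (perimeter 31.00 mm); Combining (union): the 2 present regions are separate (no shared area or edge), so areas and boundary lengths simply add and each stays a separate island — boundary = 55.97 mm. So its perimeter = 55.97 mm. Layer 32 is larger (55.97 vs 31.00 mm).

layer 32 (z = 3.2 mm)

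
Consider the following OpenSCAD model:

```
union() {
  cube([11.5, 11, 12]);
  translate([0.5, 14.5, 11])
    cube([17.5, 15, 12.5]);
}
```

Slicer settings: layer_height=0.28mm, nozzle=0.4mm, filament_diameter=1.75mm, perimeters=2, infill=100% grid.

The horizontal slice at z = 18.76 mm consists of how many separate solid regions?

1

At z = 18.76 mm: the cube is not intersected at this z (z outside [0, 12]); the 17.5×15 cube at (0.5, 14.5) contributes its full rectangle; Combining (union): only the 17.5×15 cube at (0.5, 14.5) is present, so the union is just that shape — 1 connected region. The result has 1 disconnected region.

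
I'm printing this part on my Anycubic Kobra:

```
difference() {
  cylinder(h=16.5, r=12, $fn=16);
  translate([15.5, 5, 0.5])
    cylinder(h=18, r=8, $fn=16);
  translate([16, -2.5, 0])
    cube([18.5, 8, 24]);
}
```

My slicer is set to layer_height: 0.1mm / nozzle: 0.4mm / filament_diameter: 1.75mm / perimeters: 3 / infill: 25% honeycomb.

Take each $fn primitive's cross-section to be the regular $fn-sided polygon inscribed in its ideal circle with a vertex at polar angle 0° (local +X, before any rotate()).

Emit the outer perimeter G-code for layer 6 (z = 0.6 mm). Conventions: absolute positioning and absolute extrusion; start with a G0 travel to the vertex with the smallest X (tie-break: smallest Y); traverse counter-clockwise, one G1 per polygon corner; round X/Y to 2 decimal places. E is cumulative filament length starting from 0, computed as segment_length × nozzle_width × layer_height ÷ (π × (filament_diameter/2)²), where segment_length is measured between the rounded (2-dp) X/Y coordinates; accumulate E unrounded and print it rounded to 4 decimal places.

At z = 0.6 mm: the r=12 cylinder gives a regular 16-gon of circumradius 12 (constant along its height); the r=8 cylinder at (15.5, 5) contributes a regular 16-gon of circumradius 8; the cube at (16, -2.5) (footprint 18.5×8) is included at this height; Subtracting the remaining from the first: starting from the r=12 cylinder, the r=8 cylinder at (15.5, 5) partially overlaps it — only the 25.58 mm² overlap (of its 195.93 mm²) is removed, clipping the outline; the 18.5×8 cube at (16, -2.5) misses the remaining region (no effect) — 1 connected region. The outline is a single polygon with 19 vertices. Extrusion per mm of travel: 0.4 × 0.1 / (π × 0.875²) = 0.016630. Accumulating E over each segment gives final E = 1.2585.

G0 X-12.00 Y0.00 Z0.60
G1 X-11.09 Y-4.59 E0.0778
G1 X-8.49 Y-8.49 E0.1558
G1 X-4.59 Y-11.09 E0.2337
G1 X0.00 Y-12.00 E0.3115
G1 X4.59 Y-11.09 E0.3894
G1 X8.49 Y-8.49 E0.4673
G1 X11.09 Y-4.59 E0.5452
G1 X11.63 Y-1.85 E0.5917
G1 X9.84 Y-0.66 E0.6274
G1 X8.11 Y1.94 E0.6794
G1 X7.50 Y5.00 E0.7313
G1 X8.11 Y8.06 E0.7832
G1 X8.42 Y8.53 E0.7925
G1 X4.59 Y11.09 E0.8691
G1 X0.00 Y12.00 E0.9469
G1 X-4.59 Y11.09 E1.0248
G1 X-8.49 Y8.49 E1.1027
G1 X-11.09 Y4.59 E1.1807
G1 X-12.00 Y0.00 E1.2585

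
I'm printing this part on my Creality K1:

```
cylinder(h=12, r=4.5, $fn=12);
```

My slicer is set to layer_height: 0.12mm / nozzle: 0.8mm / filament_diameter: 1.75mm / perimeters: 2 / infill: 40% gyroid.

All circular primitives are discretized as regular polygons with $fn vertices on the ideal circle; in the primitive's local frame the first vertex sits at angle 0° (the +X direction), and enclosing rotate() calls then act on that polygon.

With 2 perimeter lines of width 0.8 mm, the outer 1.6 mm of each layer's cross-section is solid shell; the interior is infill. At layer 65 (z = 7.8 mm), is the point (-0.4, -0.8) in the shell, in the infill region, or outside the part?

infill

At z = 7.8 mm: the r=4.5 cylinder gives a regular 12-gon of circumradius 4.5 (constant along its height). Overall, the cross-section is a single solid region. The nearest boundary edge runs (-2.25, -3.90)→(-0.00, -4.50); distance from the point to it = 3.47 mm. The point is inside the cross-section and 3.47 mm from the nearest boundary — more than the 1.6 mm shell width (2 × 0.8), so it's in the infill interior.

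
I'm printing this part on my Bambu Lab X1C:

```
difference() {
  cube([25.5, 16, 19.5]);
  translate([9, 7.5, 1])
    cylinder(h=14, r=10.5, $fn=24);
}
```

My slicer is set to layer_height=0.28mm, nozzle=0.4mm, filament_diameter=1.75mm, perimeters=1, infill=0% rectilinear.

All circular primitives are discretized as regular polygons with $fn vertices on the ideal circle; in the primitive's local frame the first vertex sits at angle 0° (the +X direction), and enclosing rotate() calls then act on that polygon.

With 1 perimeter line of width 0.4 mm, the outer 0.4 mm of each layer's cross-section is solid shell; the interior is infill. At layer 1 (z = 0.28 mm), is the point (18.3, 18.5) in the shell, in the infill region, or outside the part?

outside

At z = 0.28 mm: the 25.5×16 cube contributes its full rectangle; the cylinder at (9, 7.5) does not reach this height (z outside [1, 15]); Subtracting the remaining from the first: none of the subtracted shapes is present at this height, so the 25.5×16 cube is unchanged — 1 connected region. Overall, the cross-section is a single solid region. The nearest boundary edge runs (25.50, 16.00)→(0.00, 16.00); distance from the point to it = 2.50 mm. The point is not inside any of the regions above, so it lies outside the cross-section (2.50 mm from the nearest boundary).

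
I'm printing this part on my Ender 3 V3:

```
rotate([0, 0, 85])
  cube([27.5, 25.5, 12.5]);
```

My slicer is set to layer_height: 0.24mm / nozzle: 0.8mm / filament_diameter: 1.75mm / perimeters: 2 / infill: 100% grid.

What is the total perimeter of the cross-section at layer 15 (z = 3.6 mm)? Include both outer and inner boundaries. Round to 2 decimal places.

At z = 3.6 mm: the 27.5×25.5 cube contributes its full rectangle (perimeter 106.00 mm); (rotated 85° about Z; rotation is an isometry so areas/perimeters/island counts are preserved). Overall, the cross-section is a single solid region. Total boundary length (outer) = 106.00 mm.

106.00 mm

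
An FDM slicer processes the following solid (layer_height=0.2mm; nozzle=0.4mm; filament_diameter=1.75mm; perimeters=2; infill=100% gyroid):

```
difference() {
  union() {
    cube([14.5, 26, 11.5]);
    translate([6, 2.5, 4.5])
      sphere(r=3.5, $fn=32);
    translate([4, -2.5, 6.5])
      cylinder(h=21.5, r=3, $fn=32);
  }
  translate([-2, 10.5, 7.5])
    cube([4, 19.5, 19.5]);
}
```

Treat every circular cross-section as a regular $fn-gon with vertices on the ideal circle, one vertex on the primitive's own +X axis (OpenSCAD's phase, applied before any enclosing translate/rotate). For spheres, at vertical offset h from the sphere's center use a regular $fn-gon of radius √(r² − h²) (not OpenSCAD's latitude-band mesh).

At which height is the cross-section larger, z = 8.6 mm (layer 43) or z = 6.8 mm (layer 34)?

layer 34 (z = 6.8 mm)

Layer 43 (z = 8.6): the 14.5×26 cube contributes its full rectangle (area 377.00 mm²); the sphere at (6, 2.5) does not reach this height (|z−center|=4.100 > r=3.5); the cylinder at (4, -2.5): section is a regular 32-gon, circumradius r=3 (area = (32/2)·3.000²·sin(360°/32) = 28.09 mm²); Merging all regions: the regions partially overlap — summed areas 405.09 mm² minus the doubly-counted overlap 1.09 mm² gives 404.00 mm² — area = 404.00 mm²; the 4×19.5 cube at (-2, 10.5) contributes its full rectangle (area 78.00 mm²); Taking the first minus the rest: starting from the result so far (404.00 mm²), the 4×19.5 cube at (-2, 10.5) partially overlaps it — only the 31.00 mm² overlap (of its 78.00 mm²) is removed, clipping the outline — area = 373.00 mm². So its area = 373.00 mm². Layer 34 (z = 6.8): the cube (footprint 14.5×26) is included at this height (area 377.00 mm²); the r=3.5 sphere at (6, 2.5) slices to a regular 32-gon of circumradius 2.638 (√(r²−h²) with h=2.3 from center) (area = (32/2)·2.638²·sin(360°/32) = 21.73 mm²); the r=3 cylinder at (4, -2.5) contributes a regular 32-gon of circumradius 3 (area = (32/2)·3.000²·sin(360°/32) = 28.09 mm²); Combining (union): the regions partially overlap — summed areas 426.82 mm² minus the doubly-counted overlap 22.71 mm² gives 404.11 mm² — area = 404.11 mm²; the cube at (-2, 10.5) is absent (z outside [7.5, 27]); After the difference (first − rest): none of the subtracted shapes is present at this height, so the result so far is unchanged — area = 404.11 mm². So its area = 404.11 mm². Layer 34 is larger (404.11 vs 373.00 mm²).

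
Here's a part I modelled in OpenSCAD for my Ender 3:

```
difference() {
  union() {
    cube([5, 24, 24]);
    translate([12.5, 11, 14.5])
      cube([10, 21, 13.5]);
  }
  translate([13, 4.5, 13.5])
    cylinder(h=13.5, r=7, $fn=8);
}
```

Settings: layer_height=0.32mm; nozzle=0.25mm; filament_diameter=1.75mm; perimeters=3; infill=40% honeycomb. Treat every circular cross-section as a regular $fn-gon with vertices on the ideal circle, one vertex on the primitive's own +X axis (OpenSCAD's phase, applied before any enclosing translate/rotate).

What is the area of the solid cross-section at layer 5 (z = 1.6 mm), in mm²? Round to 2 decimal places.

At z = 1.6 mm: the cube is present — its section is the full 5×24 rectangle (area 120.00 mm²); the cube at (12.5, 11) is absent (z outside [14.5, 28]); Merging all regions: only the 5×24 cube is present, so the union is just that shape — area = 120.00 mm²; the cylinder at (13, 4.5) is not intersected at this z (z outside [13.5, 27]); After the difference (first − rest): none of the subtracted shapes is present at this height, so that combined region is unchanged — area = 120.00 mm². Overall, the cross-section is a single solid region. Net area = 120.00 mm².

120.00 mm²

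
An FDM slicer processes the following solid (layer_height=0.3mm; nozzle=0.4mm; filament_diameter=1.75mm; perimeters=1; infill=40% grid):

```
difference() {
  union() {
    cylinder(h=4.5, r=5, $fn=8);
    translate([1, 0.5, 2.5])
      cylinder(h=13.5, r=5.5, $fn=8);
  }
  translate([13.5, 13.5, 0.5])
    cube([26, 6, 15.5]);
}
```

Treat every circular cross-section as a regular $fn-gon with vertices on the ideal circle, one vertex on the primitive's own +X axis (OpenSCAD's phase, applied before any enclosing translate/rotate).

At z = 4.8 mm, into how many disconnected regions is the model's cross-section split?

1

At z = 4.8 mm: the cylinder does not reach this height (z outside [0, 4.5]); the r=5.5 cylinder at (1, 0.5) contributes a regular 8-gon of circumradius 5.5; Combining (union): only the r=5.5 cylinder at (1, 0.5) is present, so the union is just that shape — 1 connected region; the 26×6 cube at (13.5, 13.5) contributes its full rectangle; Taking the first minus the rest: starting from that combined region, the 26×6 cube at (13.5, 13.5) misses the remaining region (no effect) — 1 connected region. The result has 1 disconnected region.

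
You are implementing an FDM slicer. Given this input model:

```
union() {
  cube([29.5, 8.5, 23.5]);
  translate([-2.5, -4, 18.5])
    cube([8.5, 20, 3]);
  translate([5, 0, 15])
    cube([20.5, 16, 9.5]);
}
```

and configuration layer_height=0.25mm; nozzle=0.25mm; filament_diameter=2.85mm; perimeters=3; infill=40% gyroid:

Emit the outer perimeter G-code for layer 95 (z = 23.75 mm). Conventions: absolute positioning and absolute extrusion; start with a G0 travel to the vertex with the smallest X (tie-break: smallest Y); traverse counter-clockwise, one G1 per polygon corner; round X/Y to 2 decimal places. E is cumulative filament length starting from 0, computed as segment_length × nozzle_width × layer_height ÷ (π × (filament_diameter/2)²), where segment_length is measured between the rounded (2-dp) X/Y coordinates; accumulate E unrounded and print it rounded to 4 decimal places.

G0 X5.00 Y0.00 Z23.75
G1 X25.50 Y0.00 E0.2008
G1 X25.50 Y16.00 E0.3576
G1 X5.00 Y16.00 E0.5584
G1 X5.00 Y0.00 E0.7152

At z = 23.75 mm: the cube is absent (z outside [0, 23.5]); the cube at (-2.5, -4) does not reach this height (z outside [18.5, 21.5]); the 20.5×16 cube at (5, 0) contributes its full rectangle; Taking the union: only the 20.5×16 cube at (5, 0) is present, so the union is just that shape — 1 connected region. The outline is a single polygon with 4 vertices. Extrusion per mm of travel: 0.25 × 0.25 / (π × 1.425²) = 0.009797. Accumulating E over each segment gives final E = 0.7152.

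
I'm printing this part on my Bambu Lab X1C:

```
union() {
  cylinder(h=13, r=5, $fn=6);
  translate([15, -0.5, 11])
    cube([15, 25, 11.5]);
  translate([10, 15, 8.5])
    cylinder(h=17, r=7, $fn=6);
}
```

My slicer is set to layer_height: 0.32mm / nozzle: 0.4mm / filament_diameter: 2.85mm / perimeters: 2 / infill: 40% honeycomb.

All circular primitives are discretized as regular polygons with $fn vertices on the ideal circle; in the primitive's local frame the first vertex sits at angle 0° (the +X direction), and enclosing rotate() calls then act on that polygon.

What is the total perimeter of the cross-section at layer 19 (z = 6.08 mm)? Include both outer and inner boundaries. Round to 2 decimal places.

At z = 6.08 mm: the r=5 cylinder contributes a regular 6-gon of circumradius 5 (perimeter = 2·6·5.000·sin(180°/6) = 30.00 mm); the cube at (15, -0.5) is not intersected at this z (z outside [11, 22.5]); the cylinder at (10, 15) is not intersected at this z (z outside [8.5, 25.5]); Taking the union: only the r=5 cylinder is present, so the union is just that shape — boundary = 30.00 mm. Overall, the cross-section is a single solid region. Total boundary length (outer) = 30.00 mm.

30.00 mm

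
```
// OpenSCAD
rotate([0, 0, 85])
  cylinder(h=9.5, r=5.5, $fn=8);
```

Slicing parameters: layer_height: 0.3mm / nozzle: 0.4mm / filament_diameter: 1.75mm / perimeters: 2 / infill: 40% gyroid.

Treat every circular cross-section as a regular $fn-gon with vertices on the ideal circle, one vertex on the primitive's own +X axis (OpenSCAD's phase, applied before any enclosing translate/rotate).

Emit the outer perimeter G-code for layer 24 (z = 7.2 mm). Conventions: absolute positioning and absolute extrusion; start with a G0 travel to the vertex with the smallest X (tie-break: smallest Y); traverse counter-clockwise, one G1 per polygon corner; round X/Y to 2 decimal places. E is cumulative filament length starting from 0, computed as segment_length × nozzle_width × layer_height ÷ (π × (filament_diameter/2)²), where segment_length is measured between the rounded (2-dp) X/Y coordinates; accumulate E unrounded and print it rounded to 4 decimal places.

G0 X-5.48 Y0.48 Z7.20
G1 X-4.21 Y-3.54 E0.2103
G1 X-0.48 Y-5.48 E0.4201
G1 X3.54 Y-4.21 E0.6304
G1 X5.48 Y-0.48 E0.8402
G1 X4.21 Y3.54 E1.0505
G1 X0.48 Y5.48 E1.2603
G1 X-3.54 Y4.21 E1.4706
G1 X-5.48 Y0.48 E1.6803

At z = 7.2 mm: the r=5.5 cylinder contributes a regular 8-gon of circumradius 5.5; (rotated 85° about Z; rotation is an isometry so areas/perimeters/island counts are preserved). The outline is a single polygon with 8 vertices. Extrusion per mm of travel: 0.4 × 0.3 / (π × 0.875²) = 0.049890. Accumulating E over each segment gives final E = 1.6803.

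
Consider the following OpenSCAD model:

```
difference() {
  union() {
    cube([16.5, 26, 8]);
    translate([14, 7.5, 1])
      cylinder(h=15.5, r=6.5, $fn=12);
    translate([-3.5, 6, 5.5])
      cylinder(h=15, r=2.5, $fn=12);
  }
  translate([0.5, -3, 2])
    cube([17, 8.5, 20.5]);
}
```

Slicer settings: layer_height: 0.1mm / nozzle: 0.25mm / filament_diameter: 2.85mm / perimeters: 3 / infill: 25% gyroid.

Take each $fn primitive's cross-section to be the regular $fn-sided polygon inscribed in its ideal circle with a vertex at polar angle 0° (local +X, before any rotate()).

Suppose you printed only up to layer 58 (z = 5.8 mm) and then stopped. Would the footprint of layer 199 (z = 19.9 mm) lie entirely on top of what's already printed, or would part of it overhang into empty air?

Compare the two slices. At z = 5.8: the cube (footprint 16.5×26) is included at this height (area 429.00 mm²); the r=6.5 cylinder at (14, 7.5) gives a regular 12-gon of circumradius 6.5 (constant along its height) (area = (12/2)·6.500²·sin(360°/12) = 126.75 mm²); the r=2.5 cylinder at (-3.5, 6) gives a regular 12-gon of circumradius 2.5 (constant along its height) (area = (12/2)·2.500²·sin(360°/12) = 18.75 mm²); Merging all regions: the regions partially overlap — summed areas 574.50 mm² minus the doubly-counted overlap 94.20 mm² gives 480.30 mm² — area = 480.30 mm²; the cube at (0.5, -3) is present — its section is the full 17×8.5 rectangle (area 144.50 mm²); After the difference (first − rest): starting from that combined region (480.30 mm²), the 17×8.5 cube at (0.5, -3) partially overlaps it — only the 91.67 mm² overlap (of its 144.50 mm²) is removed, clipping the outline — area = 388.63 mm². At z = 19.9: the cube is absent (z outside [0, 8]); the cylinder at (14, 7.5) is not intersected at this z (z outside [1, 16.5]); the r=2.5 cylinder at (-3.5, 6) gives a regular 12-gon of circumradius 2.5 (constant along its height) (area = (12/2)·2.500²·sin(360°/12) = 18.75 mm²); Combining (union): only the r=2.5 cylinder at (-3.5, 6) is present, so the union is just that shape — area = 18.75 mm²; the cube at (0.5, -3) is present — its section is the full 17×8.5 rectangle (area 144.50 mm²); Taking the first minus the rest: starting from the result so far (18.75 mm²), the 17×8.5 cube at (0.5, -3) misses the remaining region (no effect) — area = 18.75 mm². Checking containment: the cross-section at z = 19.9 is a subset of the cross-section at z = 5.8.

entirely on top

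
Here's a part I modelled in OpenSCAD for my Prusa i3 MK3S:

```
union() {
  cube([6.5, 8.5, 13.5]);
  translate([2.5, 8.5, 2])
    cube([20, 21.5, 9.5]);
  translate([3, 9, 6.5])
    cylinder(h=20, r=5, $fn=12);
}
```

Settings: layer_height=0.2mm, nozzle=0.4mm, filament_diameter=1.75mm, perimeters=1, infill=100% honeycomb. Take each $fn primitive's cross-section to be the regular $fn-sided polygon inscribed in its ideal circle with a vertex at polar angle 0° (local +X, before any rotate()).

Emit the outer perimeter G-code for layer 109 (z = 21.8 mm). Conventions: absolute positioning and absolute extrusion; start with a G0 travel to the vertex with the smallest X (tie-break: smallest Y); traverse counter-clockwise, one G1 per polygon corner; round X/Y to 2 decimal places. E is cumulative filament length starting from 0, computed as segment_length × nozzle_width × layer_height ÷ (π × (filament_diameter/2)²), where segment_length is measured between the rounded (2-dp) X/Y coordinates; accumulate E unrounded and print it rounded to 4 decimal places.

At z = 21.8 mm: the cube does not reach this height (z outside [0, 13.5]); the cube at (2.5, 8.5) is not intersected at this z (z outside [2, 11.5]); the cylinder at (3, 9): section is a regular 12-gon, circumradius r=5; Merging all regions: only the r=5 cylinder at (3, 9) is present, so the union is just that shape — 1 connected region. The outline is a single polygon with 12 vertices. Extrusion per mm of travel: 0.4 × 0.2 / (π × 0.875²) = 0.033260. Accumulating E over each segment gives final E = 1.0330.

G0 X-2.00 Y9.00 Z21.80
G1 X-1.33 Y6.50 E0.0861
G1 X0.50 Y4.67 E0.1722
G1 X3.00 Y4.00 E0.2582
G1 X5.50 Y4.67 E0.3443
G1 X7.33 Y6.50 E0.4304
G1 X8.00 Y9.00 E0.5165
G1 X7.33 Y11.50 E0.6026
G1 X5.50 Y13.33 E0.6887
G1 X3.00 Y14.00 E0.7747
G1 X0.50 Y13.33 E0.8608
G1 X-1.33 Y11.50 E0.9469
G1 X-2.00 Y9.00 E1.0330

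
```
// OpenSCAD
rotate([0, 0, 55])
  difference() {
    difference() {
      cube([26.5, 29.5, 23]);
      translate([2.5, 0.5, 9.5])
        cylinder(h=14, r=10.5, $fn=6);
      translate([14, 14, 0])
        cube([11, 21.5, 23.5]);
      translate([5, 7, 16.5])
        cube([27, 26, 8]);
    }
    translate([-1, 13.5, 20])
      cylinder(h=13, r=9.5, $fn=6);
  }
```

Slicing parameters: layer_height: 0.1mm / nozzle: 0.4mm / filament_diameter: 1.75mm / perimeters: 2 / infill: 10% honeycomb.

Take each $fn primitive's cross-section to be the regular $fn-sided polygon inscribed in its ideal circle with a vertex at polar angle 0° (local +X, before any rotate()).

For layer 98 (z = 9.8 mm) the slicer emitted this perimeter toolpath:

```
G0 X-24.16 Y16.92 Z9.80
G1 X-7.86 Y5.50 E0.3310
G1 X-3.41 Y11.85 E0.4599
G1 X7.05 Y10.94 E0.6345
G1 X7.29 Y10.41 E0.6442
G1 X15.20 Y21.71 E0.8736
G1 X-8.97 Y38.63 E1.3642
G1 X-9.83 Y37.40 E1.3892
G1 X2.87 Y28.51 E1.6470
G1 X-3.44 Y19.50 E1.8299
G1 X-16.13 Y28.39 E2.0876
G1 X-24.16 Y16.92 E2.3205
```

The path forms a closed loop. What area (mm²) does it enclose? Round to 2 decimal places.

Apply the shoelace formula to the sequence of (X, Y) vertices; enclosed area = 510.51 mm².

510.51 mm²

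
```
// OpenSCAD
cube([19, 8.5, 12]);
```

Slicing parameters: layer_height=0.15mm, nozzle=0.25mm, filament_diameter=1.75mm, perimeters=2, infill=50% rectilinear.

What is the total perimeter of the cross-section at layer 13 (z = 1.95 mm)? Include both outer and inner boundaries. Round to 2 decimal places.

55.00 mm

At z = 1.95 mm: the cube is present — its section is the full 19×8.5 rectangle (perimeter 55.00 mm). Overall, the cross-section is a single solid region. Total boundary length (outer) = 55.00 mm.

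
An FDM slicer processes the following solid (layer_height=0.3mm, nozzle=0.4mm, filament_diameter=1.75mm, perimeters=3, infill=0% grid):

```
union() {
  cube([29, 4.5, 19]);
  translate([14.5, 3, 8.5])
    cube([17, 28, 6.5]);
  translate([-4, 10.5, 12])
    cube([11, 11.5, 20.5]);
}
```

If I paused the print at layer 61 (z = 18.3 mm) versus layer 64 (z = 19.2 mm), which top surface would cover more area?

layer 61 (z = 18.3 mm)

Layer 61 (z = 18.3): the 29×4.5 cube contributes its full rectangle (area 130.50 mm²); the cube at (14.5, 3) is not intersected at this z (z outside [8.5, 15]); the 11×11.5 cube at (-4, 10.5) contributes its full rectangle (area 126.50 mm²); Merging all regions: the 2 present regions are separate (no shared area or edge), so areas and boundary lengths simply add and each stays a separate island — area = 257.00 mm². So its area = 257.00 mm². Layer 64 (z = 19.2): the cube is absent (z outside [0, 19]); the cube at (14.5, 3) is absent (z outside [8.5, 15]); the 11×11.5 cube at (-4, 10.5) contributes its full rectangle (area 126.50 mm²); Combining (union): only the 11×11.5 cube at (-4, 10.5) is present, so the union is just that shape — area = 126.50 mm². So its area = 126.50 mm². Layer 61 is larger (257.00 vs 126.50 mm²).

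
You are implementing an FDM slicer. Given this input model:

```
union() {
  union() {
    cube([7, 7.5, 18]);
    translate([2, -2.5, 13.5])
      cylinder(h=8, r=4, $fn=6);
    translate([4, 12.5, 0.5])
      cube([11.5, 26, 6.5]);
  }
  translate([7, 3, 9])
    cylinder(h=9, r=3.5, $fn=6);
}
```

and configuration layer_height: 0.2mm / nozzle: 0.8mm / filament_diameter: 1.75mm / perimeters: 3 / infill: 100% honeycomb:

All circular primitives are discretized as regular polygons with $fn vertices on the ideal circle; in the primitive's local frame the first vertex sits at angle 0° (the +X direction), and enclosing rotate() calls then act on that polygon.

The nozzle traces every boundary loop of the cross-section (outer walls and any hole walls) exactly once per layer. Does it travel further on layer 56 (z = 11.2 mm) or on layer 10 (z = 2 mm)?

Layer 56 (z = 11.2): the cube (footprint 7×7.5) is included at this height (perimeter 29.00 mm); the cylinder at (2, -2.5) is absent (z outside [13.5, 21.5]); the cube at (4, 12.5) is absent (z outside [0.5, 7]); Combining (union): only the 7×7.5 cube is present, so the union is just that shape — boundary = 29.00 mm; the cylinder at (7, 3): section is a regular 6-gon, circumradius r=3.5 (perimeter = 2·6·3.500·sin(180°/6) = 21.00 mm); Merging all regions: the regions partially overlap (shared area 15.86 mm²), so the edge portions inside another operand are dropped and the merged outline is re-measured after clipping — boundary = 33.49 mm. So its perimeter = 33.49 mm. Layer 10 (z = 2): the cube is present — its section is the full 7×7.5 rectangle (perimeter 29.00 mm); the cylinder at (2, -2.5) is not intersected at this z (z outside [13.5, 21.5]); the 11.5×26 cube at (4, 12.5) contributes its full rectangle (perimeter 75.00 mm); Taking the union: the 2 present regions are separate (no shared area or edge), so areas and boundary lengths simply add and each stays a separate island — boundary = 104.00 mm; the cylinder at (7, 3) is absent (z outside [9, 18]); Merging all regions: only that combined region is present, so the union is just that shape — boundary = 104.00 mm. So its perimeter = 104.00 mm. Layer 10 is larger (104.00 vs 33.49 mm).

layer 10 (z = 2 mm)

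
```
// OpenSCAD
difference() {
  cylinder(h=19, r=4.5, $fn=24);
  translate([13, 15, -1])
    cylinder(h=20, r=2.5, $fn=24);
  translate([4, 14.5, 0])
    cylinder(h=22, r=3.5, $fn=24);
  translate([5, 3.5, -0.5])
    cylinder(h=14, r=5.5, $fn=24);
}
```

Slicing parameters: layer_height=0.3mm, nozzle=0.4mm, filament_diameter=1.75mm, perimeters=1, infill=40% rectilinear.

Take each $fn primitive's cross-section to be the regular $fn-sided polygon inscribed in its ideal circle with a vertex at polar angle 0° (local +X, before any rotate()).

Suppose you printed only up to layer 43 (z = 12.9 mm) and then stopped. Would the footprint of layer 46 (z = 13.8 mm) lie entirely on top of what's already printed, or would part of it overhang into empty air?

Compare the two slices. At z = 12.9: the r=4.5 cylinder gives a regular 24-gon of circumradius 4.5 (constant along its height) (area = (24/2)·4.500²·sin(360°/24) = 62.89 mm²); the r=2.5 cylinder at (13, 15) contributes a regular 24-gon of circumradius 2.5 (area = (24/2)·2.500²·sin(360°/24) = 19.41 mm²); the cylinder at (4, 14.5): section is a regular 24-gon, circumradius r=3.5 (area = (24/2)·3.500²·sin(360°/24) = 38.05 mm²); the cylinder at (5, 3.5): section is a regular 24-gon, circumradius r=5.5 (area = (24/2)·5.500²·sin(360°/24) = 93.95 mm²); Taking the first minus the rest: starting from the r=4.5 cylinder (62.89 mm²), the r=2.5 cylinder at (13, 15) misses the remaining region (no effect); the r=3.5 cylinder at (4, 14.5) misses the remaining region (no effect); the r=5.5 cylinder at (5, 3.5) partially overlaps it — only the 20.84 mm² overlap (of its 93.95 mm²) is removed, clipping the outline — area = 42.06 mm². At z = 13.8: the r=4.5 cylinder contributes a regular 24-gon of circumradius 4.5 (area = (24/2)·4.500²·sin(360°/24) = 62.89 mm²); the r=2.5 cylinder at (13, 15) gives a regular 24-gon of circumradius 2.5 (constant along its height) (area = (24/2)·2.500²·sin(360°/24) = 19.41 mm²); the cylinder at (4, 14.5): section is a regular 24-gon, circumradius r=3.5 (area = (24/2)·3.500²·sin(360°/24) = 38.05 mm²); the cylinder at (5, 3.5) is absent (z outside [-0.5, 13.5]); Taking the first minus the rest: starting from the r=4.5 cylinder (62.89 mm²), the r=2.5 cylinder at (13, 15) misses the remaining region (no effect); the r=3.5 cylinder at (4, 14.5) misses the remaining region (no effect) — area = 62.89 mm². Checking containment: at z = 13.8 the cross-section extends beyond the z = 12.9 cross-section by about 20.84 mm².

part overhangs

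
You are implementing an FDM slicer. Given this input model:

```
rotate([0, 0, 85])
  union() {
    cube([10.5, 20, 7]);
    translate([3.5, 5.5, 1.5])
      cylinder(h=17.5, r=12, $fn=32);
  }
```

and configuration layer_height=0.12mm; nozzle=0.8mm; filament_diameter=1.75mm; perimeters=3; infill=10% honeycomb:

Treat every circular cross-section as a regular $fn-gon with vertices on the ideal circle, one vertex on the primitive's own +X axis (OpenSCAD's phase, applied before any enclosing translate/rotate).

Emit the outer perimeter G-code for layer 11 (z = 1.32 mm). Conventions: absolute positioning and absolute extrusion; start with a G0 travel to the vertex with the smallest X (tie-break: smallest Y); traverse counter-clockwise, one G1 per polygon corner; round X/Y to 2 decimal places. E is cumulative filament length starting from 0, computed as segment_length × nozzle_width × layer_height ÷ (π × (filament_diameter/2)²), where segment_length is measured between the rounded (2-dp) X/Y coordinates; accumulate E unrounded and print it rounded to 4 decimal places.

G0 X-19.92 Y1.74 Z1.32
G1 X0.00 Y0.00 E0.7981
G1 X0.92 Y10.46 E1.2172
G1 X-19.01 Y12.20 E2.0156
G1 X-19.92 Y1.74 E2.4347

At z = 1.32 mm: the cube (footprint 10.5×20) is included at this height; the cylinder at (3.5, 5.5) is not intersected at this z (z outside [1.5, 19]); Merging all regions: only the 10.5×20 cube is present, so the union is just that shape — 1 connected region; (rotated 85° about Z; rotation is an isometry so areas/perimeters/island counts are preserved). The outline is a single polygon with 4 vertices. Extrusion per mm of travel: 0.8 × 0.12 / (π × 0.875²) = 0.039912. Accumulating E over each segment gives final E = 2.4347.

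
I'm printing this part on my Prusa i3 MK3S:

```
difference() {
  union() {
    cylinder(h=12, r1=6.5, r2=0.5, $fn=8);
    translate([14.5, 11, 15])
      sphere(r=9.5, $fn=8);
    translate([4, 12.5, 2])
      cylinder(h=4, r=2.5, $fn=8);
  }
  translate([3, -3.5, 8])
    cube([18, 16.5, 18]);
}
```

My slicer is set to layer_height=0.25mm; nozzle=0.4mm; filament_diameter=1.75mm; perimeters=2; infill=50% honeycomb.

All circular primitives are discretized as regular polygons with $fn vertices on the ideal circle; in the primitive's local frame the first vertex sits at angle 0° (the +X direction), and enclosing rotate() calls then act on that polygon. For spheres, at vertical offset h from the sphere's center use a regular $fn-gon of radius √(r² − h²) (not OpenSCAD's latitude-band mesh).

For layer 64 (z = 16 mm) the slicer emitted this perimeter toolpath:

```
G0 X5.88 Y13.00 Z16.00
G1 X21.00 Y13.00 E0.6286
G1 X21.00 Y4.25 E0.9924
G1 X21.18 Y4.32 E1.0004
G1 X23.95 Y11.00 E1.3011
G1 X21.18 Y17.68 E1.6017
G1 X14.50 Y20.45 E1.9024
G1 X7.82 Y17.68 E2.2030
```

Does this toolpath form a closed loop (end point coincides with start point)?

no

Start point (G0): (5.88, 13.00). End point (last G1): the path does not return to the start — open.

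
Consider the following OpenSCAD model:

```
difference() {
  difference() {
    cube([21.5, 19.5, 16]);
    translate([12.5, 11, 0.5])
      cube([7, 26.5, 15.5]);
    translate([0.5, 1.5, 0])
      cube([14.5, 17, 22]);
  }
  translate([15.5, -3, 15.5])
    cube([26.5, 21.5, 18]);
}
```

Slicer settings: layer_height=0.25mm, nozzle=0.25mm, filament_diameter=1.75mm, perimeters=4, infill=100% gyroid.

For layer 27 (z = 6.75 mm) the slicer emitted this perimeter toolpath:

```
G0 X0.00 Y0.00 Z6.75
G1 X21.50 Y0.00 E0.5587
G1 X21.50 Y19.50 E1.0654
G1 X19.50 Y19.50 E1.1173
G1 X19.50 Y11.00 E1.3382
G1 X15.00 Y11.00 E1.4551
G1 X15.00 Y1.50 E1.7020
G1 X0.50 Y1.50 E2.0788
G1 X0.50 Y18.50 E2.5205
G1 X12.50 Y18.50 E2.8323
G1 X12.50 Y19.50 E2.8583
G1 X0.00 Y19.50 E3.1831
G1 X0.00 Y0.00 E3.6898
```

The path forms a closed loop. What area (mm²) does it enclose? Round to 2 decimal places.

Apply the shoelace formula to the sequence of (X, Y) vertices; enclosed area = 132.00 mm².

132.00 mm²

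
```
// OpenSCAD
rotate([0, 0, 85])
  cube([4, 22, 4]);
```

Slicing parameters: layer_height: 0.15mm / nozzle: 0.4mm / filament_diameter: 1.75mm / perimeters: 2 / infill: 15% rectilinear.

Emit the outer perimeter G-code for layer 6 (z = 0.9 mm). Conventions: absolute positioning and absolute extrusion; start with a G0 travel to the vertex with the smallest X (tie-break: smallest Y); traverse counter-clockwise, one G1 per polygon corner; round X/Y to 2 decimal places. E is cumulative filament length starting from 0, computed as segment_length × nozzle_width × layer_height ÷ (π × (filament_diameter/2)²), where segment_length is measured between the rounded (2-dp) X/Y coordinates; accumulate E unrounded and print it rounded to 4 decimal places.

At z = 0.9 mm: the cube (footprint 4×22) is included at this height; (whole slice rotated 85° about Z — lengths, areas and connectivity unchanged). The outline is a single polygon with 4 vertices. Extrusion per mm of travel: 0.4 × 0.15 / (π × 0.875²) = 0.024945. Accumulating E over each segment gives final E = 1.2971.

G0 X-21.92 Y1.92 Z0.90
G1 X0.00 Y0.00 E0.5489
G1 X0.35 Y3.98 E0.6486
G1 X-21.57 Y5.90 E1.1974
G1 X-21.92 Y1.92 E1.2971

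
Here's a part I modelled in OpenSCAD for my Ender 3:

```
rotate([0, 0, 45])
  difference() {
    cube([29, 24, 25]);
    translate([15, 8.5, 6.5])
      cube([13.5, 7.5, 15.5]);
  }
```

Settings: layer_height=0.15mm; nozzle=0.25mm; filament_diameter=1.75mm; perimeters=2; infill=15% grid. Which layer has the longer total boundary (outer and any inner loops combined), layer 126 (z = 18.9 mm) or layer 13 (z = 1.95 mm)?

layer 126 (z = 18.9 mm)

Layer 126 (z = 18.9): the cube (footprint 29×24) is included at this height (perimeter 106.00 mm); the cube at (15, 8.5) (footprint 13.5×7.5) is included at this height (perimeter 42.00 mm); Taking the first minus the rest: starting from the 29×24 cube, the 13.5×7.5 cube at (15, 8.5) lies wholly inside it (removes its full 101.25 mm² and its 42.00 mm outline becomes a hole wall) — boundary (outer + 1 inner loop) = 148.00 mm; (whole slice rotated 45° about Z — lengths, areas and connectivity unchanged). So its perimeter = 148.00 mm. Layer 13 (z = 1.95): the cube (footprint 29×24) is included at this height (perimeter 106.00 mm); the cube at (15, 8.5) does not reach this height (z outside [6.5, 22]); After the difference (first − rest): none of the subtracted shapes is present at this height, so the 29×24 cube is unchanged — boundary = 106.00 mm; (rotated 45° about Z; rotation is an isometry so areas/perimeters/island counts are preserved). So its perimeter = 106.00 mm. Layer 126 is larger (148.00 vs 106.00 mm).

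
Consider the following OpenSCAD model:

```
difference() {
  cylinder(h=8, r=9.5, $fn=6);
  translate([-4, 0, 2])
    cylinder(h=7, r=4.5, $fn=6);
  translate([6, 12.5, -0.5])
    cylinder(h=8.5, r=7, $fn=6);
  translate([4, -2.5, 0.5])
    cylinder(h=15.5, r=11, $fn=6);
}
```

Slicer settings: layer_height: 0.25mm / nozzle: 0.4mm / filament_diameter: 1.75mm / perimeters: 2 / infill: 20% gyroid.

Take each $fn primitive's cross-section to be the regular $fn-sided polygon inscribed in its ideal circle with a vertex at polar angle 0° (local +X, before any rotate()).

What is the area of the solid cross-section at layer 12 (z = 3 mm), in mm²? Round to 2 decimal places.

At z = 3 mm: the r=9.5 cylinder contributes a regular 6-gon of circumradius 9.5 (area = (6/2)·9.500²·sin(360°/6) = 234.48 mm²); the r=4.5 cylinder at (-4, 0) gives a regular 6-gon of circumradius 4.5 (constant along its height) (area = (6/2)·4.500²·sin(360°/6) = 52.61 mm²); the r=7 cylinder at (6, 12.5) gives a regular 6-gon of circumradius 7 (constant along its height) (area = (6/2)·7.000²·sin(360°/6) = 127.31 mm²); the cylinder at (4, -2.5): section is a regular 6-gon, circumradius r=11 (area = (6/2)·11.000²·sin(360°/6) = 314.37 mm²); Subtracting the remaining from the first: starting from the r=9.5 cylinder (234.48 mm²), the r=4.5 cylinder at (-4, 0) lies wholly inside it (removes its full 52.61 mm² and its 27.00 mm outline becomes a hole wall); the r=7 cylinder at (6, 12.5) partially overlaps it — only the 5.87 mm² overlap (of its 127.31 mm²) is removed, clipping the outline; the r=11 cylinder at (4, -2.5) partially overlaps it — only the 142.98 mm² overlap (of its 314.37 mm²) is removed, clipping the outline — area = 33.01 mm². Overall, the cross-section is a single solid region. Net area = 33.01 mm².

33.01 mm²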